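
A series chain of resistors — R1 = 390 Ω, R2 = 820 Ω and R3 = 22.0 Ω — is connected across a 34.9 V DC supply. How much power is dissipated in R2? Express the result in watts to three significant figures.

0.658 W

Since the resistors are in series they all carry the loop current I = V/R_total; the power in any one is I²R.
R_total = 390 + 820 + 22.0 = 1232 Ω
I = V / R_total = 34.9 / 1232 = 0.02833 A
P_R2 = I² × R2 = (0.02833)² × 820 = 0.6580 W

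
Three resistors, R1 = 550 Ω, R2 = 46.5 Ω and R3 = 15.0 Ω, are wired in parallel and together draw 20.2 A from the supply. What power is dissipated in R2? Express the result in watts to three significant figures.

1080 W

Parallel branches share V, not I — compute V via R_eq, then use V²/R for the target branch.
1/R_eq = 1/550 + 1/46.5 + 1/15.0 ⇒ R_eq = 11.11 Ω
V = I_total × R_eq = 20.20 × 11.11 = 224.5 V
P_R2 = V² / R2 = (224.5)² / 46.5 = 1084 W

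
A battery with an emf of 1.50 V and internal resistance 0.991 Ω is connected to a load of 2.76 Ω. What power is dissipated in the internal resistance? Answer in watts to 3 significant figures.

0.158 W

The internal resistance carries the same current as the load; P_int = I²r.
I = ε / (r + R) = 1.50 / (0.991 + 2.76) = 0.3999 A
P_int = I² r = (0.3999)² × 0.991 = 0.1585 W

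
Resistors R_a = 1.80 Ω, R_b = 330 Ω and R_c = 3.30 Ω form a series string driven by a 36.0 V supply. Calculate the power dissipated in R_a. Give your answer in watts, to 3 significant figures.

0.0208 W

In a series string the same current flows through every resistor — find that current, then P = I²R for the one we want.
R_total = 1.80 + 330 + 3.30 = 335.1 Ω
I = V / R_total = 36.0 / 335.1 = 0.1074 A
P_R_a = I² × R_a = (0.1074)² × 1.80 = 0.02077 W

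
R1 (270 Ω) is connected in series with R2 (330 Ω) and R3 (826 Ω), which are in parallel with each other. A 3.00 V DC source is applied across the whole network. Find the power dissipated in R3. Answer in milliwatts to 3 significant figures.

2.37 mW

Reduce the parallel pair to R_p first; the network is then a simple series string.
R_p = (330×826)/(330+826) = 235.8 Ω
R_total = 270 + 235.8 = 505.8 Ω
I = V / R_total = 3.00 / 505.8 = 0.005931 A
Voltage across the parallel pair: V_p = I × R_p = 0.005931 × 235.8 = 1.399 V
With V_p across R3, its power is V_p²/R3.
P_R3 = (1.399)² / 826 = 0.002368 W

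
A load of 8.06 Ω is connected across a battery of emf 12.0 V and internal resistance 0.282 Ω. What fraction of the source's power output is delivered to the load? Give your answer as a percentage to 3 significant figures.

The source delivers εI, of which I²R reaches the load and I²r is lost; since I is common, η = R/(R+r).
η = R / (R + r) = 8.06 / (8.06 + 0.282) = 0.9662

96.6 %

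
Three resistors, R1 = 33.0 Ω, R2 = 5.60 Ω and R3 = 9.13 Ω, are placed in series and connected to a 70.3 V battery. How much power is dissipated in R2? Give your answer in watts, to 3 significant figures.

12.1 W

In a series string the same current flows through every resistor — find that current, then P = I²R for the one we want.
R_total = 33.0 + 5.60 + 9.13 = 47.73 Ω
I = V / R_total = 70.3 / 47.73 = 1.473 A
P_R2 = I² × R2 = (1.473)² × 5.60 = 12.15 W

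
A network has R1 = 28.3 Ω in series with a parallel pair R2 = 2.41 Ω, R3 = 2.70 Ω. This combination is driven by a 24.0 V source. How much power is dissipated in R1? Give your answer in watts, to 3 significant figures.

Reduce the parallel pair to R_p first; the network is then a simple series string.
R_p = (2.41×2.70)/(2.41+2.70) = 1.273 Ω
R_total = 28.3 + 1.273 = 29.57 Ω
I = V / R_total = 24.0 / 29.57 = 0.8115 A
The full supply current passes through R1: P = I²R.
P_R1 = (0.8115)² × 28.3 = 18.64 W

18.6 W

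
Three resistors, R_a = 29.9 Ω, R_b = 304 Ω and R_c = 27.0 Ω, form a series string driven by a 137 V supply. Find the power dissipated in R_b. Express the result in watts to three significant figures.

43.8 W

The current is common to all series resistors; compute it, then apply P = I²R for the target.
R_total = 29.9 + 304 + 27.0 = 360.9 Ω
I = V / R_total = 137 / 360.9 = 0.3796 A
P_R_b = I² × R_b = (0.3796)² × 304 = 43.81 W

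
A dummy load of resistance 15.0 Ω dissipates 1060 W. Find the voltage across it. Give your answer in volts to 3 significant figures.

Inverting the appropriate power form: V = √(P R).
V = √(1060 × 15.0) = 126.1 V

126 V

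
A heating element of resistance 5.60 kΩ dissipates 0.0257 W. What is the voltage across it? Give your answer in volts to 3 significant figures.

Inverting the appropriate power form: V = √(P R).
V = √(0.0257 × 5600) = 12.00 V

12.0 V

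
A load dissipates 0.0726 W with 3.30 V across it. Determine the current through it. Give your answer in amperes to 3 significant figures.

The two known quantities fix the third via I = P / V.
I = 0.0726 / 3.30 = 0.02200 A

0.0220 A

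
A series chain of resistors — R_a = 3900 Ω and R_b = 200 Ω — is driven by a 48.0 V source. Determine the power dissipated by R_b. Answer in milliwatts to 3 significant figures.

27.4 mW

Since the resistors are in series they all carry the loop current I = V/R_total; the power in any one is I²R.
R_total = 3900 + 200 = 4100 Ω
I = V / R_total = 48.0 / 4100 = 0.01171 A
P_R_b = I² × R_b = (0.01171)² × 200 = 0.02741 W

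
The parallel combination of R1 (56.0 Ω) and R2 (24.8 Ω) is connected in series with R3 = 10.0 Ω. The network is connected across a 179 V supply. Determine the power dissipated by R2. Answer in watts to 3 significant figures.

Collapse the R1‖R2 pair into one equivalent R_p; then R_p and R3 form a series string.
R_p = (56.0×24.8)/(56.0+24.8) = 17.19 Ω
R_total = R_p + 10.0 = 17.19 + 10.0 = 27.19 Ω
I = V / R_total = 179 / 27.19 = 6.584 A
Voltage across the parallel pair: V_p = I × R_p = 6.584 × 17.19 = 113.2 V
R2 has V_p across it, so P = V_p²/R2.
P_R2 = (113.2)² / 24.8 = 516.4 W

516 W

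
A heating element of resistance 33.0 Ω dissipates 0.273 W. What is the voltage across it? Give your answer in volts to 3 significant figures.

3.00 V

Rearranging the power relation for the two known quantities gives V = √(P R).
V = √(0.273 × 33.0) = 3.001 V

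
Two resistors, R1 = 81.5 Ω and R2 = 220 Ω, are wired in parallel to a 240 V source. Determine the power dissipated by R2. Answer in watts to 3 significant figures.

262 W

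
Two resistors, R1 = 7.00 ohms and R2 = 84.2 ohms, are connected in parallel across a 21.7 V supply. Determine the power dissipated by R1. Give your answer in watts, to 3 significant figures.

67.3 W

The supply voltage appears across each parallel branch — just use P = V²/R1.
P_R1 = V² / R1 = (21.7)² / 7.00 Ω = 67.27 W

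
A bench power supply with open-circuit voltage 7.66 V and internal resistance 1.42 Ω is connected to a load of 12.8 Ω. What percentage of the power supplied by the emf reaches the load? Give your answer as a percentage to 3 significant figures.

90.0 %

η = P_load/(P_load+P_int) = I²R/(I²R+I²r) = R/(R+r) — the I² cancels for series elements.
η = R / (R + r) = 12.8 / (12.8 + 1.42) = 0.9001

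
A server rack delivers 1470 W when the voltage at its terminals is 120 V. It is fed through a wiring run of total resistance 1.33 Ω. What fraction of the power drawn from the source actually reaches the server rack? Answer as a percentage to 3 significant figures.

88.0 %

I = P / V = 1470 / 120 = 12.25 A through the wiring run.
P_line = I² R_line = (12.25)² × 1.33 = 199.6 W
P_source = P_load + P_line = 1470 + 199.6 = 1670 W
η = P_load / P_source = 1470 / 1670 = 0.8805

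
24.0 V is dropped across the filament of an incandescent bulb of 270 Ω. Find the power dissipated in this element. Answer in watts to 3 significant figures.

2.13 W

With V across and R both known, P = V²/R gives the dissipation directly.
P = (24.0 V)² / 270 Ω = 2.133 W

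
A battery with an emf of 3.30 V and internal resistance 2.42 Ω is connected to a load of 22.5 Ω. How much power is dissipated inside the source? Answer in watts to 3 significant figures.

0.0424 W

r is in series with the load, so it carries the full circuit current — the loss in it is I²r.
I = ε / (r + R) = 3.30 / (2.42 + 22.5) = 0.1324 A
P_int = I² r = (0.1324)² × 2.42 = 0.04244 W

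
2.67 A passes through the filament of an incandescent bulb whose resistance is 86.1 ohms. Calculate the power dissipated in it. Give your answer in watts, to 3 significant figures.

Current and resistance are given, so P = I²R is the direct form.
P = (2.670 A)² × 86.1 Ω = 613.8 W

614 W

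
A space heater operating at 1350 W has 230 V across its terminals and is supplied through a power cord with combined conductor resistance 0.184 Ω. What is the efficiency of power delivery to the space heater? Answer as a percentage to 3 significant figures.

I = P / V = 1350 / 230 = 5.870 A through the power cord.
P_line = I² R_line = (5.870)² × 0.184 = 6.339 W
P_source = P_load + P_line = 1350 + 6.339 = 1356 W
η = P_load / P_source = 1350 / 1356 = 0.9953

99.5 %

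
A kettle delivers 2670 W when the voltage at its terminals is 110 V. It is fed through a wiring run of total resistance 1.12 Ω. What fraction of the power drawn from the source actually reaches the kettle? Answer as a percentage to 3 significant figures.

I = P / V = 2670 / 110 = 24.27 A through the wiring run.
P_line = I² R_line = (24.27)² × 1.12 = 659.9 W
P_source = P_load + P_line = 2670 + 659.9 = 3330 W
η = P_load / P_source = 2670 / 3330 = 0.8018

80.2 %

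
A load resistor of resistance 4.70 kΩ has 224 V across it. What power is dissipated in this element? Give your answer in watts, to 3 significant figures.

With V across and R both known, P = V²/R gives the dissipation directly.
P = (224 V)² / 4700 Ω = 10.68 W

10.7 W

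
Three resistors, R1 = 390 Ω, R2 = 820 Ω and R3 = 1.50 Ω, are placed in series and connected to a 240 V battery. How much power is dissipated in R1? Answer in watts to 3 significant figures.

Every series element carries the same I. Get I from the total resistance, then P = I² × R1.
R_total = 390 + 820 + 1.50 = 1212 Ω
I = V / R_total = 240 / 1212 = 0.1981 A
P_R1 = I² × R1 = (0.1981)² × 390 = 15.31 W

15.3 W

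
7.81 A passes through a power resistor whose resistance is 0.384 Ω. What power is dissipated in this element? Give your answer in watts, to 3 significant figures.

23.4 W

Knowing I and R, the power is just I²R — no need to find V first.
P = (7.810 A)² × 0.384 Ω = 23.42 W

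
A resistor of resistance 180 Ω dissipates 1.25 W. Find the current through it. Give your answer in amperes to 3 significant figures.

The two known quantities fix the third via I = √(P / R).
I = √(1.25 / 180) = 0.08333 A

0.0833 A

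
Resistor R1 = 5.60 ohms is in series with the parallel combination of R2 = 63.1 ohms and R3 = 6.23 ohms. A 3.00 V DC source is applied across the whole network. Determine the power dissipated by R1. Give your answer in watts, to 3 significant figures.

Reduce the parallel pair to R_p first; the network is then a simple series string.
R_p = (63.1×6.23)/(63.1+6.23) = 5.670 Ω
R_total = 5.60 + 5.670 = 11.27 Ω
I = V / R_total = 3.00 / 11.27 = 0.2662 A
All the current flows through R1; use P = I²R.
P_R1 = (0.2662)² × 5.60 = 0.3968 W

0.397 W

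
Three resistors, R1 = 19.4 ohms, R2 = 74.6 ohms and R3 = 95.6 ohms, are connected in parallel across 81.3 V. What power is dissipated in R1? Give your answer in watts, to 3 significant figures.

Each parallel branch sees the full supply voltage, so P = V²/R applies directly to the target branch.
P_R1 = V² / R1 = (81.3)² / 19.4 Ω = 340.7 W

341 W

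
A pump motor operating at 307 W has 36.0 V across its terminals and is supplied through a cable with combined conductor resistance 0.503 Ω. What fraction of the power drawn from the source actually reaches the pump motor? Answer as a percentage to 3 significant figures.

89.4 %

I = P / V = 307 / 36.0 = 8.528 A through the cable.
P_line = I² R_line = (8.528)² × 0.503 = 36.58 W
P_source = P_load + P_line = 307.0 + 36.58 = 343.6 W
η = P_load / P_source = 307.0 / 343.6 = 0.8935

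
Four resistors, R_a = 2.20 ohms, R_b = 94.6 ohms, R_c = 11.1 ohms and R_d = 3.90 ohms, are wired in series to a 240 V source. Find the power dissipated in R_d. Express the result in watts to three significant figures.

Every series element carries the same I. Get I from the total resistance, then P = I² × R_d.
R_total = 2.20 + 94.6 + 11.1 + 3.90 = 111.8 Ω
I = V / R_total = 240 / 111.8 = 2.147 A
P_R_d = I² × R_d = (2.147)² × 3.90 = 17.97 W

18.0 W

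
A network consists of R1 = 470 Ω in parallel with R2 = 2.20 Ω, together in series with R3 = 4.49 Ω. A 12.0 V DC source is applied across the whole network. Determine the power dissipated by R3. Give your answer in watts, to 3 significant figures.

14.5 W

Collapse the R1‖R2 pair into one equivalent R_p; then R_p and R3 form a series string.
R_p = (470×2.20)/(470+2.20) = 2.190 Ω
R_total = R_p + 4.49 = 2.190 + 4.49 = 6.680 Ω
I = V / R_total = 12.0 / 6.680 = 1.796 A
R3 carries the full series current, so P = I²R.
P_R3 = (1.796)² × 4.49 = 14.49 W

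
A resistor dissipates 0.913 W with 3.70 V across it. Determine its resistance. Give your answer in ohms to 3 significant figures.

15.0 Ω

Inverting the appropriate power form: R = V² / P.
R = (3.70)² / 0.913 = 14.99 Ω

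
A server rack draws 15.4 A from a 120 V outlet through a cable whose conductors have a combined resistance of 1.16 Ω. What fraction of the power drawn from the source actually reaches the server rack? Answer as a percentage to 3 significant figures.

The cable carries the full 15.4 A.
P_line = I² R_line = (15.40)² × 1.16 = 275.1 W
P_source = V I = 120 × 15.40 = 1848 W; P_load = 1573 W
η = P_load / P_source = 1573 / 1848 = 0.8511

85.1 %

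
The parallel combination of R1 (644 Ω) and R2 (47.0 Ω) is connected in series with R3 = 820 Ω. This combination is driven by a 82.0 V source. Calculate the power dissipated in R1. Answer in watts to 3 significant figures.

Reduce the parallel combination to a single R_p; the circuit then becomes R_p in series with the remaining resistor.
R_p = (644×47.0)/(644+47.0) = 43.80 Ω
R_total = R_p + 820 = 43.80 + 820 = 863.8 Ω
I = V / R_total = 82.0 / 863.8 = 0.09493 A
Voltage across the parallel pair: V_p = I × R_p = 0.09493 × 43.80 = 4.158 V
R1 sits across V_p; its power is V_p²/R.
P_R1 = (4.158)² / 644 = 0.02685 W

0.0268 W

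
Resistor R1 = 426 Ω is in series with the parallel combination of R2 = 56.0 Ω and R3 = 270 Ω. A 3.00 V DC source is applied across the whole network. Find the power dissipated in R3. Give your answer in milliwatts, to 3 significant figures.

0.321 mW

First combine the parallel branches into one equivalent R_p, then R1 + R_p is a series pair.
R_p = (56.0×270)/(56.0+270) = 46.38 Ω
R_total = 426 + 46.38 = 472.4 Ω
I = V / R_total = 3.00 / 472.4 = 0.006351 A
Voltage across the parallel pair: V_p = I × R_p = 0.006351 × 46.38 = 0.2946 V
R3 sees V_p directly, so P = V_p² / R3.
P_R3 = (0.2946)² / 270 = 0.0003213 W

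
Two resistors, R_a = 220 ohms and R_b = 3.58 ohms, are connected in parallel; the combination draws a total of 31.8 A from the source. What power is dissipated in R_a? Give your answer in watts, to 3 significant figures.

Parallel branches share V, not I — compute V via R_eq, then use V²/R for the target branch.
1/R_eq = 1/220 + 1/3.58 ⇒ R_eq = 3.523 Ω
V = I_total × R_eq = 31.80 × 3.523 = 112.0 V
P_R_a = V² / R_a = (112.0)² / 220 = 57.04 W

57.0 W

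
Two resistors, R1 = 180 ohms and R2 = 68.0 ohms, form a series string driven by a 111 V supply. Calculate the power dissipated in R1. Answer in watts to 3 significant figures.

Since the resistors are in series they all carry the loop current I = V/R_total; the power in any one is I²R.
R_total = 180 + 68.0 = 248.0 Ω
I = V / R_total = 111 / 248.0 = 0.4476 A
P_R1 = I² × R1 = (0.4476)² × 180 = 36.06 W

36.1 W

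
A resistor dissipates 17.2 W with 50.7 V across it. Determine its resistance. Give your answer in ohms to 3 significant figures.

Rearranging the power relation for the two known quantities gives R = V² / P.
R = (50.7)² / 17.2 = 149.4 Ω

149 Ω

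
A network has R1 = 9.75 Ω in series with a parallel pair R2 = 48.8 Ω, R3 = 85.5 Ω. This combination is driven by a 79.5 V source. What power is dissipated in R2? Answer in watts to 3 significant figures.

Replace R2 and R3 with their parallel equivalent so the circuit becomes R1 in series with R_p.
R_p = (48.8×85.5)/(48.8+85.5) = 31.07 Ω
R_total = 9.75 + 31.07 = 40.82 Ω
I = V / R_total = 79.5 / 40.82 = 1.948 A
Voltage across the parallel pair: V_p = I × R_p = 1.948 × 31.07 = 60.51 V
With V_p across R2, its power is V_p²/R2.
P_R2 = (60.51)² / 48.8 = 75.03 W

75.0 W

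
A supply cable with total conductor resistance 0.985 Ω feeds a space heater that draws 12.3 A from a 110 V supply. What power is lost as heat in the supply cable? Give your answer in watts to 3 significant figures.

149 W

The supply cable is a series resistance carrying the load current; its dissipation is I²R_line.
The supply cable carries the full 12.3 A.
P_line = I² R_line = (12.30)² × 0.985 = 149.0 W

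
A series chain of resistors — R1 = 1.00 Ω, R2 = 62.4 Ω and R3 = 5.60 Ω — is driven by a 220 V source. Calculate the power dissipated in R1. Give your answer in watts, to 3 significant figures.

In a series string the same current flows through every resistor — find that current, then P = I²R for the one we want.
R_total = 1.00 + 62.4 + 5.60 = 69.00 Ω
I = V / R_total = 220 / 69.00 = 3.188 A
P_R1 = I² × R1 = (3.188)² × 1.00 = 10.17 W

10.2 W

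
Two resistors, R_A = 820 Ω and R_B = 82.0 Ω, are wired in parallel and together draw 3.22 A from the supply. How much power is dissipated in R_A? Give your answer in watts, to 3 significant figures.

Only the total current is stated, so first find the parallel equivalent to get the voltage across the combination.
1/R_eq = 1/820 + 1/82.0 ⇒ R_eq = 74.55 Ω
V = I_total × R_eq = 3.220 × 74.55 = 240.0 V
P_R_A = V² / R_A = (240.0)² / 820 = 70.27 W

70.3 W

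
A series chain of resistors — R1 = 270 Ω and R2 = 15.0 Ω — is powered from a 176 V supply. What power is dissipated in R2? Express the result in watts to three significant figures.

Every series element carries the same I. Get I from the total resistance, then P = I² × R2.
R_total = 270 + 15.0 = 285.0 Ω
I = V / R_total = 176 / 285.0 = 0.6175 A
P_R2 = I² × R2 = (0.6175)² × 15.0 = 5.720 W

5.72 W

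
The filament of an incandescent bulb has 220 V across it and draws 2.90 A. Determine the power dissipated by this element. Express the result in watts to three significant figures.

With V and I both given, power follows immediately from P = V I.
P = 220 V × 2.900 A = 638.0 W

638 W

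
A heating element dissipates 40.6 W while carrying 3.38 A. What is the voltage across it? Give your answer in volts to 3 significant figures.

12.0 V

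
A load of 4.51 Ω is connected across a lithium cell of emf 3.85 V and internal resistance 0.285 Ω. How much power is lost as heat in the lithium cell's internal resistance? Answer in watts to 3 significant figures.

Internal loss is I²r, with I set by the total series resistance r+R.
I = ε / (r + R) = 3.85 / (0.285 + 4.51) = 0.8029 A
P_int = I² r = (0.8029)² × 0.285 = 0.1837 W

0.184 W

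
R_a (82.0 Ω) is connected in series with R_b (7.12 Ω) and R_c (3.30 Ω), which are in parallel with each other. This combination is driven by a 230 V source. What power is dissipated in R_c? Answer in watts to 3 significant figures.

First combine the parallel branches into one equivalent R_p, then R_a + R_p is a series pair.
R_p = (7.12×3.30)/(7.12+3.30) = 2.255 Ω
R_total = 82.0 + 2.255 = 84.25 Ω
I = V / R_total = 230 / 84.25 = 2.730 A
Voltage across the parallel pair: V_p = I × R_p = 2.730 × 2.255 = 6.155 V
With V_p across R_c, its power is V_p²/R_c.
P_R_c = (6.155)² / 3.30 = 11.48 W

11.5 W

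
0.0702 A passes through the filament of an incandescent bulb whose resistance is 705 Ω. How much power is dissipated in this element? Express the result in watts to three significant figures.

3.47 W

Current and resistance are given, so P = I²R is the direct form.
P = (0.07020 A)² × 705 Ω = 3.474 W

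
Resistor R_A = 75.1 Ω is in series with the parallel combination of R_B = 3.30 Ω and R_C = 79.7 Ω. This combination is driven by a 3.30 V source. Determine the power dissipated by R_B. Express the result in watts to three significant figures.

0.00541 W

Reduce the parallel pair to R_p first; the network is then a simple series string.
R_p = (3.30×79.7)/(3.30+79.7) = 3.169 Ω
R_total = 75.1 + 3.169 = 78.27 Ω
I = V / R_total = 3.30 / 78.27 = 0.04216 A
Voltage across the parallel pair: V_p = I × R_p = 0.04216 × 3.169 = 0.1336 V
With V_p across R_B, its power is V_p²/R_B.
P_R_B = (0.1336)² / 3.30 = 0.005409 W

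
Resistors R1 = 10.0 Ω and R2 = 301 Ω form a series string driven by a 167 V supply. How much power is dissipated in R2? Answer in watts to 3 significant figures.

86.8 W

In a series string the same current flows through every resistor — find that current, then P = I²R for the one we want.
R_total = 10.0 + 301 = 311.0 Ω
I = V / R_total = 167 / 311.0 = 0.5370 A
P_R2 = I² × R2 = (0.5370)² × 301 = 86.79 W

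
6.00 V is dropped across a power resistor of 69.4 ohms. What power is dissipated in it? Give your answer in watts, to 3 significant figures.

0.519 W

V and R are stated; P = V²/R avoids computing the current.
P = (6.00 V)² / 69.4 Ω = 0.5187 W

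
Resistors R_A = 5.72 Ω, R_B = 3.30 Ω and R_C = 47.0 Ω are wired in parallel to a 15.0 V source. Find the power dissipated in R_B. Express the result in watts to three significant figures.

Parallel branches share the same voltage; P = V²/R gives the branch power in one step.
P_R_B = V² / R_B = (15.0)² / 3.30 Ω = 68.18 W

68.2 W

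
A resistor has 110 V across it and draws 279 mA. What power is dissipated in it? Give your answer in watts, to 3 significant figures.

30.7 W

Since both terminal voltage and current are stated, P = V I gives the power in one step.
P = 110 V × 0.2790 A = 30.69 W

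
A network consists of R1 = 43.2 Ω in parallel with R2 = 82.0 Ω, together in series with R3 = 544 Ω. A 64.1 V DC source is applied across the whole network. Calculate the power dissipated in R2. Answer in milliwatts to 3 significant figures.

122 mW

Collapse the R1‖R2 pair into one equivalent R_p; then R_p and R3 form a series string.
R_p = (43.2×82.0)/(43.2+82.0) = 28.29 Ω
R_total = R_p + 544 = 28.29 + 544 = 572.3 Ω
I = V / R_total = 64.1 / 572.3 = 0.1120 A
Voltage across the parallel pair: V_p = I × R_p = 0.1120 × 28.29 = 3.169 V
R2 has V_p across it, so P = V_p²/R2.
P_R2 = (3.169)² / 82.0 = 0.1225 W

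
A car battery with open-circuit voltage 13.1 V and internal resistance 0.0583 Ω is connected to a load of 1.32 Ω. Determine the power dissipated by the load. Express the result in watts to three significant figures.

119 W

Load and internal resistance form a series loop — compute the loop current, then the load power via I²R.
I = ε / (r + R) = 13.1 / (0.0583 + 1.32) = 9.504 A
P_load = I² R = (9.504)² × 1.32 = 119.2 W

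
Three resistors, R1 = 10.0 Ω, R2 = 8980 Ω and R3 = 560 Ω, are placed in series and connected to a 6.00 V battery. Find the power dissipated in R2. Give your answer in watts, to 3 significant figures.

Series elements share the same current, so find I first, then use P = I²R.
R_total = 10.0 + 8980 + 560 = 9550 Ω
I = V / R_total = 6.00 / 9550 = 0.0006283 A
P_R2 = I² × R2 = (0.0006283)² × 8980 = 0.003545 W

0.00354 W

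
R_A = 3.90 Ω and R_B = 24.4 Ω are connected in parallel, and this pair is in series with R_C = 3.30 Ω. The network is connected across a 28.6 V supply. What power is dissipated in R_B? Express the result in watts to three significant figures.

Combine R_A and R_B into their parallel equivalent first, reducing the network to two series resistors.
R_p = (3.90×24.4)/(3.90+24.4) = 3.363 Ω
R_total = R_p + 3.30 = 3.363 + 3.30 = 6.663 Ω
I = V / R_total = 28.6 / 6.663 = 4.293 A
Voltage across the parallel pair: V_p = I × R_p = 4.293 × 3.363 = 14.43 V
Use P = V²/R for R_B with V = V_p.
P_R_B = (14.43)² / 24.4 = 8.539 W

8.54 W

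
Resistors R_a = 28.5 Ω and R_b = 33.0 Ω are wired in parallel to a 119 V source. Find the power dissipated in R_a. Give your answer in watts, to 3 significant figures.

R_a sits directly across the source, so P = V²/R with V = 119 V.
P_R_a = V² / R_a = (119)² / 28.5 Ω = 496.9 W

497 W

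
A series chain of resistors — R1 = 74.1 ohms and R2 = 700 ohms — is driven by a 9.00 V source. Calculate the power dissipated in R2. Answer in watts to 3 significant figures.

0.0946 W

Since the resistors are in series they all carry the loop current I = V/R_total; the power in any one is I²R.
R_total = 74.1 + 700 = 774.1 Ω
I = V / R_total = 9.00 / 774.1 = 0.01163 A
P_R2 = I² × R2 = (0.01163)² × 700 = 0.09462 W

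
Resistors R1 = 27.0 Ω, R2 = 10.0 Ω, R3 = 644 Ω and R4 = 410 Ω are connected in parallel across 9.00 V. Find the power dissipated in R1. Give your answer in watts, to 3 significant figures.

Each parallel branch sees the full supply voltage, so P = V²/R applies directly to the target branch.
P_R1 = V² / R1 = (9.00)² / 27.0 Ω = 3.000 W

3.00 W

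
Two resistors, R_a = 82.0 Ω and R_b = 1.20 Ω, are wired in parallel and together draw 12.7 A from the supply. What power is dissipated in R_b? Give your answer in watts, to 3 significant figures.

Only the total current is stated, so first find the parallel equivalent to get the voltage across the combination.
1/R_eq = 1/82.0 + 1/1.20 ⇒ R_eq = 1.183 Ω
V = I_total × R_eq = 12.70 × 1.183 = 15.02 V
P_R_b = V² / R_b = (15.02)² / 1.20 = 188.0 W

188 W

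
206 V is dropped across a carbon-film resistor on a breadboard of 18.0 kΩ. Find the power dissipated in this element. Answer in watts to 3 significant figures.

2.36 W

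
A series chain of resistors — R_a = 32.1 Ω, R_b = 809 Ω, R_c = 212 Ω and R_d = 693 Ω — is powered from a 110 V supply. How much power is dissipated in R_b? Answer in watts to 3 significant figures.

The current is common to all series resistors; compute it, then apply P = I²R for the target.
R_total = 32.1 + 809 + 212 + 693 = 1746 Ω
I = V / R_total = 110 / 1746 = 0.06300 A
P_R_b = I² × R_b = (0.06300)² × 809 = 3.211 W

3.21 W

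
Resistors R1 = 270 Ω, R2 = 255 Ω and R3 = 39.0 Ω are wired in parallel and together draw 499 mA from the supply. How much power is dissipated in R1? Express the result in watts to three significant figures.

0.833 W

The branches share the same voltage, but only the total current is given — find V from the equivalent resistance first.
1/R_eq = 1/270 + 1/255 + 1/39.0 ⇒ R_eq = 30.06 Ω
V = I_total × R_eq = 0.4990 × 30.06 = 15.00 V
P_R1 = V² / R1 = (15.00)² / 270 = 0.8334 W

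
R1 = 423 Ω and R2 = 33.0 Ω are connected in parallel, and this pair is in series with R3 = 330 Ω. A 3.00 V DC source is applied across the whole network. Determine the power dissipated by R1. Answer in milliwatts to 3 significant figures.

0.153 mW

Reduce the parallel combination to a single R_p; the circuit then becomes R_p in series with the remaining resistor.
R_p = (423×33.0)/(423+33.0) = 30.61 Ω
R_total = R_p + 330 = 30.61 + 330 = 360.6 Ω
I = V / R_total = 3.00 / 360.6 = 0.008319 A
Voltage across the parallel pair: V_p = I × R_p = 0.008319 × 30.61 = 0.2547 V
Use P = V²/R for R1 with V = V_p.
P_R1 = (0.2547)² / 423 = 0.0001533 W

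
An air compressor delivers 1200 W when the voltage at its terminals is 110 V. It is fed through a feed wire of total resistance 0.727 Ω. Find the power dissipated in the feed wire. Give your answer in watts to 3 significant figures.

The feed wire and load are in series, so the same current flows in both; the loss is I²R_line.
I = P / V = 1200 / 110 = 10.91 A through the feed wire.
P_line = I² R_line = (10.91)² × 0.727 = 86.52 W

86.5 W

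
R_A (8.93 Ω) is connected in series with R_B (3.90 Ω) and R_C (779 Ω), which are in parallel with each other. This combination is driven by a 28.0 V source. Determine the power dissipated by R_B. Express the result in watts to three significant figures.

18.4 W

Collapse R_B‖R_C to a single equivalent, reducing the network to two series elements.
R_p = (3.90×779)/(3.90+779) = 3.881 Ω
R_total = 8.93 + 3.881 = 12.81 Ω
I = V / R_total = 28.0 / 12.81 = 2.186 A
Voltage across the parallel pair: V_p = I × R_p = 2.186 × 3.881 = 8.482 V
R_B sees V_p directly, so P = V_p² / R_B.
P_R_B = (8.482)² / 3.90 = 18.45 W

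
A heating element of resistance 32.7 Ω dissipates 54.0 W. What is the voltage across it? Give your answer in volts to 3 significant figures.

42.0 V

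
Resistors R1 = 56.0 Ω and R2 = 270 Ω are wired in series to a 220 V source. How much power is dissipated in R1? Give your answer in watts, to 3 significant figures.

Every series element carries the same I. Get I from the total resistance, then P = I² × R1.
R_total = 56.0 + 270 = 326.0 Ω
I = V / R_total = 220 / 326.0 = 0.6748 A
P_R1 = I² × R1 = (0.6748)² × 56.0 = 25.50 W

25.5 W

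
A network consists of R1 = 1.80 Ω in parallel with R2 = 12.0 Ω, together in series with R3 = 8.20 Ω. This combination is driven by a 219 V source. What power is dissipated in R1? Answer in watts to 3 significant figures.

685 W

Combine R1 and R2 into their parallel equivalent first, reducing the network to two series resistors.
R_p = (1.80×12.0)/(1.80+12.0) = 1.565 Ω
R_total = R_p + 8.20 = 1.565 + 8.20 = 9.765 Ω
I = V / R_total = 219 / 9.765 = 22.43 A
Voltage across the parallel pair: V_p = I × R_p = 22.43 × 1.565 = 35.10 V
Use P = V²/R for R1 with V = V_p.
P_R1 = (35.10)² / 1.80 = 684.5 W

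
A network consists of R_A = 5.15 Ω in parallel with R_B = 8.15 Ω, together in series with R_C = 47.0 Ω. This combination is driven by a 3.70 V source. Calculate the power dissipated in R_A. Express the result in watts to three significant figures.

First find R_p for the parallel pair, then treat R_p + R_C as a series loop.
R_p = (5.15×8.15)/(5.15+8.15) = 3.156 Ω
R_total = R_p + 47.0 = 3.156 + 47.0 = 50.16 Ω
I = V / R_total = 3.70 / 50.16 = 0.07377 A
Voltage across the parallel pair: V_p = I × R_p = 0.07377 × 3.156 = 0.2328 V
R_A sits across V_p; its power is V_p²/R.
P_R_A = (0.2328)² / 5.15 = 0.01052 W

0.0105 W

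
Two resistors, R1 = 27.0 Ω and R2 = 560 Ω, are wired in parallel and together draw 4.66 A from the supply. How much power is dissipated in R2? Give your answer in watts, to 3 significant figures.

We need the common branch voltage; get it from I_total × R_eq, then P = V²/R for the branch.
1/R_eq = 1/27.0 + 1/560 ⇒ R_eq = 25.76 Ω
V = I_total × R_eq = 4.660 × 25.76 = 120.0 V
P_R2 = V² / R2 = (120.0)² / 560 = 25.73 W

25.7 W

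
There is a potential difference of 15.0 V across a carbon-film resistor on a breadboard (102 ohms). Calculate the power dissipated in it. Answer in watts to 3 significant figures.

2.21 W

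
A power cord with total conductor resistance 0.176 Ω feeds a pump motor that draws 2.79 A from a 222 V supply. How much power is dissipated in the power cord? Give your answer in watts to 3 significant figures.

1.37 W

Line loss is just I²R for the cable — we know both I and R_line directly.
The power cord carries the full 2.79 A.
P_line = I² R_line = (2.790)² × 0.176 = 1.370 W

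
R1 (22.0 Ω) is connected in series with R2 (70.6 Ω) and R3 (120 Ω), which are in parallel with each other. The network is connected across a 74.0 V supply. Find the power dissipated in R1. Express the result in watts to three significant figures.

27.3 W

Reduce the parallel pair to R_p first; the network is then a simple series string.
R_p = (70.6×120)/(70.6+120) = 44.45 Ω
R_total = 22.0 + 44.45 = 66.45 Ω
I = V / R_total = 74.0 / 66.45 = 1.114 A
All the current flows through R1; use P = I²R.
P_R1 = (1.114)² × 22.0 = 27.28 W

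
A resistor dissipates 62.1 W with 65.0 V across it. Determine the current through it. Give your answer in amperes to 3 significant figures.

0.955 A

Inverting the appropriate power form: I = P / V.
I = 62.1 / 65.0 = 0.9554 A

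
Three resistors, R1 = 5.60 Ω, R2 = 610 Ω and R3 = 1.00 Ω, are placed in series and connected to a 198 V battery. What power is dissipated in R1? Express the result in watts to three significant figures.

The current is common to all series resistors; compute it, then apply P = I²R for the target.
R_total = 5.60 + 610 + 1.00 = 616.6 Ω
I = V / R_total = 198 / 616.6 = 0.3211 A
P_R1 = I² × R1 = (0.3211)² × 5.60 = 0.5774 W

0.577 W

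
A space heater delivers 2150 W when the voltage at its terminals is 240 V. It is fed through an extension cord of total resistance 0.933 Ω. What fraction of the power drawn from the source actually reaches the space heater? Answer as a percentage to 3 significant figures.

96.6 %

I = P / V = 2150 / 240 = 8.958 A through the extension cord.
P_line = I² R_line = (8.958)² × 0.933 = 74.87 W
P_source = P_load + P_line = 2150 + 74.87 = 2225 W
η = P_load / P_source = 2150 / 2225 = 0.9663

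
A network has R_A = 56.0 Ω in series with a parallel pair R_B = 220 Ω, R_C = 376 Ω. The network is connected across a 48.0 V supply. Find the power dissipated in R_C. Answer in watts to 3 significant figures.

3.11 W

Collapse R_B‖R_C to a single equivalent, reducing the network to two series elements.
R_p = (220×376)/(220+376) = 138.8 Ω
R_total = 56.0 + 138.8 = 194.8 Ω
I = V / R_total = 48.0 / 194.8 = 0.2464 A
Voltage across the parallel pair: V_p = I × R_p = 0.2464 × 138.8 = 34.20 V
R_C sees V_p directly, so P = V_p² / R_C.
P_R_C = (34.20)² / 376 = 3.111 W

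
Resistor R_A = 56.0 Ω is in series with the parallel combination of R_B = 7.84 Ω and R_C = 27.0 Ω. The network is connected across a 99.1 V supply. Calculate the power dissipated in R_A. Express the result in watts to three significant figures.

First combine the parallel branches into one equivalent R_p, then R_A + R_p is a series pair.
R_p = (7.84×27.0)/(7.84+27.0) = 6.076 Ω
R_total = 56.0 + 6.076 = 62.08 Ω
I = V / R_total = 99.1 / 62.08 = 1.596 A
R_A is in the main series path, so its power is I²R_A.
P_R_A = (1.596)² × 56.0 = 142.7 W

143 W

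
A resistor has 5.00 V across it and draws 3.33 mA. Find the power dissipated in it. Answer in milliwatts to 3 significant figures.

16.7 mW

V and I are known directly — P = V I, no intermediate step needed.
P = 5.00 V × 0.003330 A = 0.01665 W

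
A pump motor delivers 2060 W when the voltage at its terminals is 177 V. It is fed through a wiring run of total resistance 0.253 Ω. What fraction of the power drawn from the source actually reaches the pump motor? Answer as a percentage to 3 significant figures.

98.4 %

I = P / V = 2060 / 177 = 11.64 A through the wiring run.
P_line = I² R_line = (11.64)² × 0.253 = 34.27 W
P_source = P_load + P_line = 2060 + 34.27 = 2094 W
η = P_load / P_source = 2060 / 2094 = 0.9836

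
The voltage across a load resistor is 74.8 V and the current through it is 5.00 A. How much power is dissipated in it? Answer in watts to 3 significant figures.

374 W

With V and I both given, power follows immediately from P = V I.
P = 74.8 V × 5.000 A = 374.0 W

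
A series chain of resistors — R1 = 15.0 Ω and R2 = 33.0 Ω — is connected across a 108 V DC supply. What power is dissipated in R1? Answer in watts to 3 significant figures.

Since the resistors are in series they all carry the loop current I = V/R_total; the power in any one is I²R.
R_total = 15.0 + 33.0 = 48.00 Ω
I = V / R_total = 108 / 48.00 = 2.250 A
P_R1 = I² × R1 = (2.250)² × 15.0 = 75.94 W

75.9 W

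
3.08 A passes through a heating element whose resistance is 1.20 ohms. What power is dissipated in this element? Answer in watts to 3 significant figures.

Knowing I and R, the power is just I²R — no need to find V first.
P = (3.080 A)² × 1.20 Ω = 11.38 W

11.4 W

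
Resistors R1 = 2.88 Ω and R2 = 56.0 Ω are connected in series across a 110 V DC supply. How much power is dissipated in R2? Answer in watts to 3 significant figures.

Since the resistors are in series they all carry the loop current I = V/R_total; the power in any one is I²R.
R_total = 2.88 + 56.0 = 58.88 Ω
I = V / R_total = 110 / 58.88 = 1.868 A
P_R2 = I² × R2 = (1.868)² × 56.0 = 195.5 W

195 W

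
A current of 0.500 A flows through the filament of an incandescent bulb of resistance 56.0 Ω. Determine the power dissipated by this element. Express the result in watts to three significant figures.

14.0 W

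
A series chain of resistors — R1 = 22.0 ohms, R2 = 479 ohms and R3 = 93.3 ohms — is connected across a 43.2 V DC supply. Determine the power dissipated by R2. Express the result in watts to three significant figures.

2.53 W

Series elements share the same current, so find I first, then use P = I²R.
R_total = 22.0 + 479 + 93.3 = 594.3 Ω
I = V / R_total = 43.2 / 594.3 = 0.07269 A
P_R2 = I² × R2 = (0.07269)² × 479 = 2.531 W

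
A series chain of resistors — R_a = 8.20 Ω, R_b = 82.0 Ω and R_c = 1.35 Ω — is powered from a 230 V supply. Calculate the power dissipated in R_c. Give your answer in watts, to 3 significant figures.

8.52 W

Since the resistors are in series they all carry the loop current I = V/R_total; the power in any one is I²R.
R_total = 8.20 + 82.0 + 1.35 = 91.55 Ω
I = V / R_total = 230 / 91.55 = 2.512 A
P_R_c = I² × R_c = (2.512)² × 1.35 = 8.521 W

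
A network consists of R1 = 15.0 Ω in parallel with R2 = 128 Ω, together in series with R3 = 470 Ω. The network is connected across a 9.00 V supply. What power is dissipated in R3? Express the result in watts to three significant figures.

0.163 W

Collapse the R1‖R2 pair into one equivalent R_p; then R_p and R3 form a series string.
R_p = (15.0×128)/(15.0+128) = 13.43 Ω
R_total = R_p + 470 = 13.43 + 470 = 483.4 Ω
I = V / R_total = 9.00 / 483.4 = 0.01862 A
R3 is the series element, so its power is I²R.
P_R3 = (0.01862)² × 470 = 0.1629 W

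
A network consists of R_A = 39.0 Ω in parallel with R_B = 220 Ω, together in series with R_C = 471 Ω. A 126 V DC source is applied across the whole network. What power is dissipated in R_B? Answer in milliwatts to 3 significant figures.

312 mW

First find R_p for the parallel pair, then treat R_p + R_C as a series loop.
R_p = (39.0×220)/(39.0+220) = 33.13 Ω
R_total = R_p + 471 = 33.13 + 471 = 504.1 Ω
I = V / R_total = 126 / 504.1 = 0.2499 A
Voltage across the parallel pair: V_p = I × R_p = 0.2499 × 33.13 = 8.280 V
R_B has V_p across it, so P = V_p²/R_B.
P_R_B = (8.280)² / 220 = 0.3116 W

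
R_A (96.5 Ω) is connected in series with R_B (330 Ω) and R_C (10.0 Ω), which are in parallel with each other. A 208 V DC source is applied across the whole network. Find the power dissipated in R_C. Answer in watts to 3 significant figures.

Reduce the parallel pair to R_p first; the network is then a simple series string.
R_p = (330×10.0)/(330+10.0) = 9.706 Ω
R_total = 96.5 + 9.706 = 106.2 Ω
I = V / R_total = 208 / 106.2 = 1.958 A
Voltage across the parallel pair: V_p = I × R_p = 1.958 × 9.706 = 19.01 V
R_C is across V_p, so use P = V²/R for that branch.
P_R_C = (19.01)² / 10.0 = 36.13 W

36.1 W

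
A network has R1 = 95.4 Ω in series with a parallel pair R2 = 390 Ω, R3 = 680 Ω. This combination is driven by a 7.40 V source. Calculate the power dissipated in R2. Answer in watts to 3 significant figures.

0.0732 W

First combine the parallel branches into one equivalent R_p, then R1 + R_p is a series pair.
R_p = (390×680)/(390+680) = 247.9 Ω
R_total = 95.4 + 247.9 = 343.3 Ω
I = V / R_total = 7.40 / 343.3 = 0.02156 A
Voltage across the parallel pair: V_p = I × R_p = 0.02156 × 247.9 = 5.343 V
R2 is across V_p, so use P = V²/R for that branch.
P_R2 = (5.343)² / 390 = 0.07321 W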